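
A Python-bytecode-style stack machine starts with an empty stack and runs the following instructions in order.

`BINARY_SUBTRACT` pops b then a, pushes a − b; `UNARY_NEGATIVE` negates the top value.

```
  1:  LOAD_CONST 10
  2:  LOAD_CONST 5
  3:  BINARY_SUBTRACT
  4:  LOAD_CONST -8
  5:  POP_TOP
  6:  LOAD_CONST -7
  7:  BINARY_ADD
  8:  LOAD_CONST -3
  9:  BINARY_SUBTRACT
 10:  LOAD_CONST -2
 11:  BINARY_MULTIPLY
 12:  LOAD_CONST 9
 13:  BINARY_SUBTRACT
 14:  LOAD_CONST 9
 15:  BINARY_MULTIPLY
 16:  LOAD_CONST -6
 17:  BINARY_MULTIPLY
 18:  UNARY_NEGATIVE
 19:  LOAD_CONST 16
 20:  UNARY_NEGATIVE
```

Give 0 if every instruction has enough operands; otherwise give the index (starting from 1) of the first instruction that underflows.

0

LOAD_CONST 10   : 10
LOAD_CONST 5    : 10 5
BINARY_SUBTRACT : 5
LOAD_CONST -8   : 5 -8
POP_TOP         : 5
LOAD_CONST -7   : 5 -7
BINARY_ADD      : -2
LOAD_CONST -3   : -2 -3
BINARY_SUBTRACT : 1
LOAD_CONST -2   : 1 -2
BINARY_MULTIPLY : -2
LOAD_CONST 9    : -2 9
BINARY_SUBTRACT : -11
LOAD_CONST 9    : -11 9
BINARY_MULTIPLY : -99
LOAD_CONST -6   : -99 -6
BINARY_MULTIPLY : 594
UNARY_NEGATIVE  : -594
LOAD_CONST 16   : -594 16
UNARY_NEGATIVE  : -594 -16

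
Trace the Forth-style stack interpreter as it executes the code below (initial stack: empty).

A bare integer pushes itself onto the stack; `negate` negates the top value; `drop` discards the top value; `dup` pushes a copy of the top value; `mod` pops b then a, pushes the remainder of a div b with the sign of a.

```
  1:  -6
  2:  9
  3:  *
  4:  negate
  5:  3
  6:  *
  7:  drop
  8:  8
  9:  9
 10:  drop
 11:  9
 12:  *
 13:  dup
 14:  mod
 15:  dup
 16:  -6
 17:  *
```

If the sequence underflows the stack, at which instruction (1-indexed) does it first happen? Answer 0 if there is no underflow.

-6     : [-6]
9      : [-6, 9]
*      : [-54]
negate : [54]
3      : [54, 3]
*      : [162]
drop   : []
8      : [8]
9      : [8, 9]
drop   : [8]
9      : [8, 9]
*      : [72]
dup    : [72, 72]
mod    : [0]
dup    : [0, 0]
-6     : [0, 0, -6]
*      : [0, 0]

0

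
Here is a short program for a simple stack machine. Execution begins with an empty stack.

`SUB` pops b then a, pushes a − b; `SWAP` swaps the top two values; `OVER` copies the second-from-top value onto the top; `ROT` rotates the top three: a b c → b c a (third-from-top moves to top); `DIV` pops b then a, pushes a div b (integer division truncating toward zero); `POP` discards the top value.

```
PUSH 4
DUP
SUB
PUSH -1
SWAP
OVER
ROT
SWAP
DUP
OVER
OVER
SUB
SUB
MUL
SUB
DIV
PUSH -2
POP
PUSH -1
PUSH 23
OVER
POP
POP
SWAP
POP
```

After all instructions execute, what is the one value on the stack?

PUSH 4  : 4
DUP     : 4 4
SUB     : 0
PUSH -1 : 0 -1
SWAP    : -1 0
OVER    : -1 0 -1
ROT     : 0 -1 -1
SWAP    : 0 -1 -1
DUP     : 0 -1 -1 -1
OVER    : 0 -1 -1 -1 -1
OVER    : 0 -1 -1 -1 -1 -1
SUB     : 0 -1 -1 -1 0
SUB     : 0 -1 -1 -1
MUL     : 0 -1 1
SUB     : 0 -2
DIV     : 0
PUSH -2 : 0 -2
POP     : 0
PUSH -1 : 0 -1
PUSH 23 : 0 -1 23
OVER    : 0 -1 23 -1
POP     : 0 -1 23
POP     : 0 -1
SWAP    : -1 0
POP     : -1

-1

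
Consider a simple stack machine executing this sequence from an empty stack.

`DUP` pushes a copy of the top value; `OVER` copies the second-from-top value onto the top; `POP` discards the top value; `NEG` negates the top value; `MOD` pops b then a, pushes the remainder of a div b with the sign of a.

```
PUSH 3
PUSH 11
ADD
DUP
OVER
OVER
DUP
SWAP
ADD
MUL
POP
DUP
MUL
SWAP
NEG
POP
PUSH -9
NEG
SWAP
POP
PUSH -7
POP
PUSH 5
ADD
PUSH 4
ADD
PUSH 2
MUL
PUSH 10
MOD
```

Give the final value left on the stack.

6

PUSH 3  : 3
PUSH 11 : 3 11
ADD     : 14
DUP     : 14 14
OVER    : 14 14 14
OVER    : 14 14 14 14
DUP     : 14 14 14 14 14
SWAP    : 14 14 14 14 14
ADD     : 14 14 14 28
MUL     : 14 14 392
POP     : 14 14
DUP     : 14 14 14
MUL     : 14 196
SWAP    : 196 14
NEG     : 196 -14
POP     : 196
PUSH -9 : 196 -9
NEG     : 196 9
SWAP    : 9 196
POP     : 9
PUSH -7 : 9 -7
POP     : 9
PUSH 5  : 9 5
ADD     : 14
PUSH 4  : 14 4
ADD     : 18
PUSH 2  : 18 2
MUL     : 36
PUSH 10 : 36 10
MOD     : 6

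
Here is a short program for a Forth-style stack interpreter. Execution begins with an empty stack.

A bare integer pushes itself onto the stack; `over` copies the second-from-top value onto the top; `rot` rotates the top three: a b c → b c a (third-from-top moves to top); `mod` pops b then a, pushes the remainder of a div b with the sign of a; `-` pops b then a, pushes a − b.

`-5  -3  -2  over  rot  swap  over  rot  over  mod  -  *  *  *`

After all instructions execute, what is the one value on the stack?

-5   : [-5]
-3   : [-5, -3]
-2   : [-5, -3, -2]
over : [-5, -3, -2, -3]
rot  : [-5, -2, -3, -3]
swap : [-5, -2, -3, -3]
over : [-5, -2, -3, -3, -3]
rot  : [-5, -2, -3, -3, -3]
over : [-5, -2, -3, -3, -3, -3]
mod  : [-5, -2, -3, -3, 0]
-    : [-5, -2, -3, -3]
*    : [-5, -2, 9]
*    : [-5, -18]
*    : [90]

90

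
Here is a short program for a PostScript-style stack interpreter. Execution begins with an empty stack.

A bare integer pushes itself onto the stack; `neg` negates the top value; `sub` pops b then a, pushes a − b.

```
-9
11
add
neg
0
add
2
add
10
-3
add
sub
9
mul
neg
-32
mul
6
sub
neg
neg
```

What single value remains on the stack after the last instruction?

-9  -> [-9]
11  -> [-9, 11]
add -> [2]
neg -> [-2]
0   -> [-2, 0]
add -> [-2]
2   -> [-2, 2]
add -> [0]
10  -> [0, 10]
-3  -> [0, 10, -3]
add -> [0, 7]
sub -> [-7]
9   -> [-7, 9]
mul -> [-63]
neg -> [63]
-32 -> [63, -32]
mul -> [-2016]
6   -> [-2016, 6]
sub -> [-2022]
neg -> [2022]
neg -> [-2022]

-2022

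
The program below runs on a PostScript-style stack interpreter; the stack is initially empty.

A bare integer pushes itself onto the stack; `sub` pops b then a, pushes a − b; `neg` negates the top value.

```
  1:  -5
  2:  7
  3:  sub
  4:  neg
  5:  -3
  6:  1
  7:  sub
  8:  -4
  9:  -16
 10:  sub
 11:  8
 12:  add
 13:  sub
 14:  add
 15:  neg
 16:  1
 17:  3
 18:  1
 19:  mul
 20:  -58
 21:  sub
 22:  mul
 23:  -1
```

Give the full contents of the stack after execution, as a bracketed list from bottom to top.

[12, 61, -1]

-5  → -5
7   → -5 7
sub → -12
neg → 12
-3  → 12 -3
1   → 12 -3 1
sub → 12 -4
-4  → 12 -4 -4
-16 → 12 -4 -4 -16
sub → 12 -4 12
8   → 12 -4 12 8
add → 12 -4 20
sub → 12 -24
add → -12
neg → 12
1   → 12 1
3   → 12 1 3
1   → 12 1 3 1
mul → 12 1 3
-58 → 12 1 3 -58
sub → 12 1 61
mul → 12 61
-1  → 12 61 -1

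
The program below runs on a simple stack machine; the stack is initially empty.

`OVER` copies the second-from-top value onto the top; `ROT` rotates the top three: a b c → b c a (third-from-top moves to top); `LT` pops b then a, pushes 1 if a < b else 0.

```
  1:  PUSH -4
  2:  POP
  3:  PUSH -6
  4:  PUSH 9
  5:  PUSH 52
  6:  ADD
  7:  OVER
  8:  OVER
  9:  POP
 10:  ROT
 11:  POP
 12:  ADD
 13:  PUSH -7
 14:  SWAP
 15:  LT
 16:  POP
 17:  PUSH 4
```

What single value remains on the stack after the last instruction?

4

PUSH -4 → [-4]
POP     → []
PUSH -6 → [-6]
PUSH 9  → [-6, 9]
PUSH 52 → [-6, 9, 52]
ADD     → [-6, 61]
OVER    → [-6, 61, -6]
OVER    → [-6, 61, -6, 61]
POP     → [-6, 61, -6]
ROT     → [61, -6, -6]
POP     → [61, -6]
ADD     → [55]
PUSH -7 → [55, -7]
SWAP    → [-7, 55]
LT      → [1]
POP     → []
PUSH 4  → [4]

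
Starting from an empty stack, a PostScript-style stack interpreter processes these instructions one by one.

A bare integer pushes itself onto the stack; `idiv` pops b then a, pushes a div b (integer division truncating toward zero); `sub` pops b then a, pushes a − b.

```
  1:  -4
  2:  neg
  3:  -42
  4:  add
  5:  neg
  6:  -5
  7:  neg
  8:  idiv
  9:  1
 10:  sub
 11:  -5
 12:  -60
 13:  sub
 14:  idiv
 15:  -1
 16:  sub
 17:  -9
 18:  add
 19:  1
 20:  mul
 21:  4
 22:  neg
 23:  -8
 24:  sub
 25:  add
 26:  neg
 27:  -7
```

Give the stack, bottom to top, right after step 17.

[1, -9]

-4    -4
neg   4
-42   4 -42
add   -38
neg   38
-5    38 -5
neg   38 5
idiv  7
1     7 1
sub   6
-5    6 -5
-60   6 -5 -60
sub   6 55
idiv  0
-1    0 -1
sub   1
-9    1 -9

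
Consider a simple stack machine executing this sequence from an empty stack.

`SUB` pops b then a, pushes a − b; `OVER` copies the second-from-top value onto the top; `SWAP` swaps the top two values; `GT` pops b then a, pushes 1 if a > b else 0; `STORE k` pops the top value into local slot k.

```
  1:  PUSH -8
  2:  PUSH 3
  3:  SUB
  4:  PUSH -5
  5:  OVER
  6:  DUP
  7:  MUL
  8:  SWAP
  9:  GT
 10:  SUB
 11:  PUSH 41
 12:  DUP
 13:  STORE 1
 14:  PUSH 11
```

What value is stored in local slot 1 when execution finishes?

41

PUSH -8  -8
PUSH 3   -8 3
SUB      -11
PUSH -5  -11 -5
OVER     -11 -5 -11
DUP      -11 -5 -11 -11
MUL      -11 -5 121
SWAP     -11 121 -5
GT       -11 1
SUB      -12
PUSH 41  -12 41
DUP      -12 41 41
STORE 1  -12 41
PUSH 11  -12 41 11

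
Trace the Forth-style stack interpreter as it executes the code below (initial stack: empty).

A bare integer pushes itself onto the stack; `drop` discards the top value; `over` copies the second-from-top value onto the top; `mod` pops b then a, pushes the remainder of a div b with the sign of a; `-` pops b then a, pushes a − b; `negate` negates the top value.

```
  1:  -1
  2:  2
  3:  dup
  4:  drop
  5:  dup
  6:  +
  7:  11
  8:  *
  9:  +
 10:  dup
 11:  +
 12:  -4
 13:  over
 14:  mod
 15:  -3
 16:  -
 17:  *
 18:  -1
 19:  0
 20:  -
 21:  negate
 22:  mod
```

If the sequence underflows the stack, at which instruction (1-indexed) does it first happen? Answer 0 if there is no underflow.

-1      -1
2       -1 2
dup     -1 2 2
drop    -1 2
dup     -1 2 2
+       -1 4
11      -1 4 11
*       -1 44
+       43
dup     43 43
+       86
-4      86 -4
over    86 -4 86
mod     86 -4
-3      86 -4 -3
-       86 -1
*       -86
-1      -86 -1
0       -86 -1 0
-       -86 -1
negate  -86 1
mod     0

0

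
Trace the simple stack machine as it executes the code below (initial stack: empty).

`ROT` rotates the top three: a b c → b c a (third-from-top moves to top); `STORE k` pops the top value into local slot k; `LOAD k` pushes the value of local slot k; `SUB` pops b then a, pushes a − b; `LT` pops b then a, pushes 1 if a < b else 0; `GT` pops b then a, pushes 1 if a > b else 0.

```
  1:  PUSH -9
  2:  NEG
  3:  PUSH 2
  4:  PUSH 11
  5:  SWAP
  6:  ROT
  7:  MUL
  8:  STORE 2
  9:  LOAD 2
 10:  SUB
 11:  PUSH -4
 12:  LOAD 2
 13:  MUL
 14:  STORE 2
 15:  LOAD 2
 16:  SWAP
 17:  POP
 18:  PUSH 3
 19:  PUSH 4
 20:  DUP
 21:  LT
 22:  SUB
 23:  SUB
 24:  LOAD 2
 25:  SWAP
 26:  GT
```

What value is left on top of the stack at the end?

1

PUSH -9 → -9
NEG     → 9
PUSH 2  → 9 2
PUSH 11 → 9 2 11
SWAP    → 9 11 2
ROT     → 11 2 9
MUL     → 11 18
STORE 2 → 11
LOAD 2  → 11 18
SUB     → -7
PUSH -4 → -7 -4
LOAD 2  → -7 -4 18
MUL     → -7 -72
STORE 2 → -7
LOAD 2  → -7 -72
SWAP    → -72 -7
POP     → -72
PUSH 3  → -72 3
PUSH 4  → -72 3 4
DUP     → -72 3 4 4
LT      → -72 3 0
SUB     → -72 3
SUB     → -75
LOAD 2  → -75 -72
SWAP    → -72 -75
GT      → 1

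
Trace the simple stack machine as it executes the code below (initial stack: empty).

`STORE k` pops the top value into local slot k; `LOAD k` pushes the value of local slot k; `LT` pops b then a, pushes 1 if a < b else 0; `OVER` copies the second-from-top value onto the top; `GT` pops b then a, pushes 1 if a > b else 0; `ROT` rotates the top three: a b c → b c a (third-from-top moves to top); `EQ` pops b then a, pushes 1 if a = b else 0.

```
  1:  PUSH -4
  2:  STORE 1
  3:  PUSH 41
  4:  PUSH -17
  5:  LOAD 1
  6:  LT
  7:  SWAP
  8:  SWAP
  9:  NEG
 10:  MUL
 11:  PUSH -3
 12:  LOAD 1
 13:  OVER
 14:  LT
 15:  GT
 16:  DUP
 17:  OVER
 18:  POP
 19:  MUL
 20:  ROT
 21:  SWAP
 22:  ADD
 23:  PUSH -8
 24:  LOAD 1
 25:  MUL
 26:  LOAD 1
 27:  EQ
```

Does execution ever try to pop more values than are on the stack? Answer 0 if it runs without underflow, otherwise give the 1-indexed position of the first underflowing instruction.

PUSH -4  -> [-4]
STORE 1  -> []
PUSH 41  -> [41]
PUSH -17 -> [41, -17]
LOAD 1   -> [41, -17, -4]
LT       -> [41, 1]
SWAP     -> [1, 41]
SWAP     -> [41, 1]
NEG      -> [41, -1]
MUL      -> [-41]
PUSH -3  -> [-41, -3]
LOAD 1   -> [-41, -3, -4]
OVER     -> [-41, -3, -4, -3]
LT       -> [-41, -3, 1]
GT       -> [-41, 0]
DUP      -> [-41, 0, 0]
OVER     -> [-41, 0, 0, 0]
POP      -> [-41, 0, 0]
MUL      -> [-41, 0]
ROT  — needs 3 operands, stack has 2 → underflow

20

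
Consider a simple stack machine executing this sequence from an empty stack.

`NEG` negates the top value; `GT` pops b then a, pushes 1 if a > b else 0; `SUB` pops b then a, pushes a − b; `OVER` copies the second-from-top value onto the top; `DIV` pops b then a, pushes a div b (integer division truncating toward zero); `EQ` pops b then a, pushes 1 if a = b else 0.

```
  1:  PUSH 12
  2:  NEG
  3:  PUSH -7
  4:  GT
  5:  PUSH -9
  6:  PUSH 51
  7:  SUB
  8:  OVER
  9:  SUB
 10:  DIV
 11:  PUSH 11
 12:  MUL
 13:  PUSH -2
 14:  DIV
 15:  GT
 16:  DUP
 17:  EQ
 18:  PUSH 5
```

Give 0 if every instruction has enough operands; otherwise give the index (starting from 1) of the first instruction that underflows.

PUSH 12 → 12
NEG     → -12
PUSH -7 → -12 -7
GT      → 0
PUSH -9 → 0 -9
PUSH 51 → 0 -9 51
SUB     → 0 -60
OVER    → 0 -60 0
SUB     → 0 -60
DIV     → 0
PUSH 11 → 0 11
MUL     → 0
PUSH -2 → 0 -2
DIV     → 0
GT  — needs 2 operands, stack has 1 → underflow

15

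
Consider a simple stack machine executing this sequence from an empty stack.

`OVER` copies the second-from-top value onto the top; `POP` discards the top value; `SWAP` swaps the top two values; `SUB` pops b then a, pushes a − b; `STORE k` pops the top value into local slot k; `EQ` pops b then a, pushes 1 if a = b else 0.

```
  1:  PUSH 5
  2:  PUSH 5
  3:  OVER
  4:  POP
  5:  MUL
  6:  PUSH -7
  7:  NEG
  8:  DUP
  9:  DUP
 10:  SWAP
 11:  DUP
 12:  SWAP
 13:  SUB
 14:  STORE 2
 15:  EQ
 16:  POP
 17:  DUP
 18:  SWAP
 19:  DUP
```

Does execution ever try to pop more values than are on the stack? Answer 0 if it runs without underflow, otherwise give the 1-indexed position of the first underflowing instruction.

PUSH 5  → [5]
PUSH 5  → [5, 5]
OVER    → [5, 5, 5]
POP     → [5, 5]
MUL     → [25]
PUSH -7 → [25, -7]
NEG     → [25, 7]
DUP     → [25, 7, 7]
DUP     → [25, 7, 7, 7]
SWAP    → [25, 7, 7, 7]
DUP     → [25, 7, 7, 7, 7]
SWAP    → [25, 7, 7, 7, 7]
SUB     → [25, 7, 7, 0]
STORE 2 → [25, 7, 7]
EQ      → [25, 1]
POP     → [25]
DUP     → [25, 25]
SWAP    → [25, 25]
DUP     → [25, 25, 25]

0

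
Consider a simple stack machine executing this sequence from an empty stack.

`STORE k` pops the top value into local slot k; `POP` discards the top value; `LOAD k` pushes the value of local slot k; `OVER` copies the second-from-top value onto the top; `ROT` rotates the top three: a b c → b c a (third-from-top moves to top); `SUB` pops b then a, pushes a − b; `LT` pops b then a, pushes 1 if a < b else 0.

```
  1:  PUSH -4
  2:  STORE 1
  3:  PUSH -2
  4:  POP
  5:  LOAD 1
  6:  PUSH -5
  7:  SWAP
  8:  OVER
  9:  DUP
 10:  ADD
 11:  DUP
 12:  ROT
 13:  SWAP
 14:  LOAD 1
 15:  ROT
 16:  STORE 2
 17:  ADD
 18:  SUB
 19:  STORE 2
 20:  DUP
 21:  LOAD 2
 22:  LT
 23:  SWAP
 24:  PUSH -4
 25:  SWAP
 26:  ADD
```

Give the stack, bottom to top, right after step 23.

PUSH -4 : -4
STORE 1 : (empty)
PUSH -2 : -2
POP     : (empty)
LOAD 1  : -4
PUSH -5 : -4 -5
SWAP    : -5 -4
OVER    : -5 -4 -5
DUP     : -5 -4 -5 -5
ADD     : -5 -4 -10
DUP     : -5 -4 -10 -10
ROT     : -5 -10 -10 -4
SWAP    : -5 -10 -4 -10
LOAD 1  : -5 -10 -4 -10 -4
ROT     : -5 -10 -10 -4 -4
STORE 2 : -5 -10 -10 -4
ADD     : -5 -10 -14
SUB     : -5 4
STORE 2 : -5
DUP     : -5 -5
LOAD 2  : -5 -5 4
LT      : -5 1
SWAP    : 1 -5

[1, -5]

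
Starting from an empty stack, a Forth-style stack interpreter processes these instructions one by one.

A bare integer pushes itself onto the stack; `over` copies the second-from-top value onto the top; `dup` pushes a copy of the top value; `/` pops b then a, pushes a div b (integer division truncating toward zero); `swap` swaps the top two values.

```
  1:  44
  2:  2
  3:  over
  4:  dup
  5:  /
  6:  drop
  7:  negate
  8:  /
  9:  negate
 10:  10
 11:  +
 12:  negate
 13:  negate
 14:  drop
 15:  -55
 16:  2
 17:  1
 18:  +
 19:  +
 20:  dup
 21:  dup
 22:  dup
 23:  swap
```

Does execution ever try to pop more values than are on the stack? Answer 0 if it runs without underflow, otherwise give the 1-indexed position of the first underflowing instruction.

44     : 44
2      : 44 2
over   : 44 2 44
dup    : 44 2 44 44
/      : 44 2 1
drop   : 44 2
negate : 44 -2
/      : -22
negate : 22
10     : 22 10
+      : 32
negate : -32
negate : 32
drop   : (empty)
-55    : -55
2      : -55 2
1      : -55 2 1
+      : -55 3
+      : -52
dup    : -52 -52
dup    : -52 -52 -52
dup    : -52 -52 -52 -52
swap   : -52 -52 -52 -52

0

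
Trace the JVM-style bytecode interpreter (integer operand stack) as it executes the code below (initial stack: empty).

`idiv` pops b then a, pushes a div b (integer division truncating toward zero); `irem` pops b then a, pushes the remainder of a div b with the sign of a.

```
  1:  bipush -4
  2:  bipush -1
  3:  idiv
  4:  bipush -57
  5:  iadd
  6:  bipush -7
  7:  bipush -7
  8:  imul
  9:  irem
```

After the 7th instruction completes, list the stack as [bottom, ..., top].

[-53, -7, -7]

bipush -4  : [-4]
bipush -1  : [-4, -1]
idiv       : [4]
bipush -57 : [4, -57]
iadd       : [-53]
bipush -7  : [-53, -7]
bipush -7  : [-53, -7, -7]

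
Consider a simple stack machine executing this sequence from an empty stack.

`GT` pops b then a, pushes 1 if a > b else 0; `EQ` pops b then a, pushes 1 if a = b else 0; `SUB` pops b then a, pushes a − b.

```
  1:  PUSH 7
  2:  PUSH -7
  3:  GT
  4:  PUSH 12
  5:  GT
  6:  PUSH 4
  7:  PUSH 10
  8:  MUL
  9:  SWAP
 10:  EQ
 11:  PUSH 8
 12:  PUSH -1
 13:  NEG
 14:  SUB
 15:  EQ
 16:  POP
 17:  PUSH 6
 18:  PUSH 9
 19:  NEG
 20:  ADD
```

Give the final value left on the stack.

PUSH 7  -> [7]
PUSH -7 -> [7, -7]
GT      -> [1]
PUSH 12 -> [1, 12]
GT      -> [0]
PUSH 4  -> [0, 4]
PUSH 10 -> [0, 4, 10]
MUL     -> [0, 40]
SWAP    -> [40, 0]
EQ      -> [0]
PUSH 8  -> [0, 8]
PUSH -1 -> [0, 8, -1]
NEG     -> [0, 8, 1]
SUB     -> [0, 7]
EQ      -> [0]
POP     -> []
PUSH 6  -> [6]
PUSH 9  -> [6, 9]
NEG     -> [6, -9]
ADD     -> [-3]

-3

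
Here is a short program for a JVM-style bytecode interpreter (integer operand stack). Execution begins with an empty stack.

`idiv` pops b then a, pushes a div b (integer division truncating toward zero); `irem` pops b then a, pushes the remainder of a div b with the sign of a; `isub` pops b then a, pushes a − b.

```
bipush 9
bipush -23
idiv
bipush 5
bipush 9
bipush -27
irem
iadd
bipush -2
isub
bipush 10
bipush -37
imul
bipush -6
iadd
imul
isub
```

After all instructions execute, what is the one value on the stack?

bipush 9    9
bipush -23  9 -23
idiv        0
bipush 5    0 5
bipush 9    0 5 9
bipush -27  0 5 9 -27
irem        0 5 9
iadd        0 14
bipush -2   0 14 -2
isub        0 16
bipush 10   0 16 10
bipush -37  0 16 10 -37
imul        0 16 -370
bipush -6   0 16 -370 -6
iadd        0 16 -376
imul        0 -6016
isub        6016

6016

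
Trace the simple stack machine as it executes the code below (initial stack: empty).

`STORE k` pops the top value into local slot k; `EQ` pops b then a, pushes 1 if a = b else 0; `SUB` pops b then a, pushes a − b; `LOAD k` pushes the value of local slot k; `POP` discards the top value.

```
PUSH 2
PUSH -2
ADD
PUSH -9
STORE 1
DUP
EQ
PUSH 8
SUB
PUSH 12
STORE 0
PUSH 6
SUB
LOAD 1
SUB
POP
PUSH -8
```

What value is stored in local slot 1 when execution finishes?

-9

PUSH 2   2
PUSH -2  2 -2
ADD      0
PUSH -9  0 -9
STORE 1  0
DUP      0 0
EQ       1
PUSH 8   1 8
SUB      -7
PUSH 12  -7 12
STORE 0  -7
PUSH 6   -7 6
SUB      -13
LOAD 1   -13 -9
SUB      -4
POP      (empty)
PUSH -8  -8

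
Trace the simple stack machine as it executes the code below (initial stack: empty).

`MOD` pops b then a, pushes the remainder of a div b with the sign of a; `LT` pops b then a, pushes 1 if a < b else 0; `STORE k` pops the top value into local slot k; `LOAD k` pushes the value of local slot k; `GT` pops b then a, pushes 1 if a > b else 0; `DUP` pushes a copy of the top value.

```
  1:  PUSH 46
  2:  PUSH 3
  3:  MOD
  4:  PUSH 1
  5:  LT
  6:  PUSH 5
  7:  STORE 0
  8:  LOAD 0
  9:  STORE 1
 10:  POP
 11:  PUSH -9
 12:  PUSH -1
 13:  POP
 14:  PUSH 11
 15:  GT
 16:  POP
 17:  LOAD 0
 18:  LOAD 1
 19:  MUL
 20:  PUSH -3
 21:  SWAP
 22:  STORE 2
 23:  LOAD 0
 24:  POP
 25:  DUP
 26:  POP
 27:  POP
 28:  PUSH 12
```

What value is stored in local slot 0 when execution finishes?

PUSH 46  [46]
PUSH 3   [46, 3]
MOD      [1]
PUSH 1   [1, 1]
LT       [0]
PUSH 5   [0, 5]
STORE 0  [0]
LOAD 0   [0, 5]
STORE 1  [0]
POP      []
PUSH -9  [-9]
PUSH -1  [-9, -1]
POP      [-9]
PUSH 11  [-9, 11]
GT       [0]
POP      []
LOAD 0   [5]
LOAD 1   [5, 5]
MUL      [25]
PUSH -3  [25, -3]
SWAP     [-3, 25]
STORE 2  [-3]
LOAD 0   [-3, 5]
POP      [-3]
DUP      [-3, -3]
POP      [-3]
POP      []
PUSH 12  [12]

5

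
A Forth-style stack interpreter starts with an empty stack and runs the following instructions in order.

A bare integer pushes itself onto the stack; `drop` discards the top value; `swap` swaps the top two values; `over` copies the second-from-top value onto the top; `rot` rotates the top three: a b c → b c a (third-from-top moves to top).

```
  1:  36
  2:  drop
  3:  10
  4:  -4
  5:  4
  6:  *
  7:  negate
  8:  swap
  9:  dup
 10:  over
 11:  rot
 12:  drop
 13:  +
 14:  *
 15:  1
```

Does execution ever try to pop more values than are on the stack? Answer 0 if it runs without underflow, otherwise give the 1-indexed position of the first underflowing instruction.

0

36      [36]
drop    []
10      [10]
-4      [10, -4]
4       [10, -4, 4]
*       [10, -16]
negate  [10, 16]
swap    [16, 10]
dup     [16, 10, 10]
over    [16, 10, 10, 10]
rot     [16, 10, 10, 10]
drop    [16, 10, 10]
+       [16, 20]
*       [320]
1       [320, 1]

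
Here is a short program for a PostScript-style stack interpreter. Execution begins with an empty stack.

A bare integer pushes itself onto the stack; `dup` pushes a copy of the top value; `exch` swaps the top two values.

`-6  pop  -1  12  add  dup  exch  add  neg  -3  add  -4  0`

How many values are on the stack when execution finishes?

3

-6   -> [-6]
pop  -> []
-1   -> [-1]
12   -> [-1, 12]
add  -> [11]
dup  -> [11, 11]
exch -> [11, 11]
add  -> [22]
neg  -> [-22]
-3   -> [-22, -3]
add  -> [-25]
-4   -> [-25, -4]
0    -> [-25, -4, 0]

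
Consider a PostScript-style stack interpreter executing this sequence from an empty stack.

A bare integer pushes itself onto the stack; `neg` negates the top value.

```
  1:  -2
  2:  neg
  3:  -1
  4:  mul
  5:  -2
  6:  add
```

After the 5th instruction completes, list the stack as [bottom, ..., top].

-2  : [-2]
neg : [2]
-1  : [2, -1]
mul : [-2]
-2  : [-2, -2]

[-2, -2]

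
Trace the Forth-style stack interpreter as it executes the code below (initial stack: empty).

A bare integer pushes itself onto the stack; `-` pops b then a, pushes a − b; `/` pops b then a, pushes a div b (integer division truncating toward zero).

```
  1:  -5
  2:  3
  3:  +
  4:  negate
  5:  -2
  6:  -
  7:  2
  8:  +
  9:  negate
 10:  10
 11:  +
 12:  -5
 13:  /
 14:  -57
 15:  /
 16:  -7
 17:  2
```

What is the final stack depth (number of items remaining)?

-5     : -5
3      : -5 3
+      : -2
negate : 2
-2     : 2 -2
-      : 4
2      : 4 2
+      : 6
negate : -6
10     : -6 10
+      : 4
-5     : 4 -5
/      : 0
-57    : 0 -57
/      : 0
-7     : 0 -7
2      : 0 -7 2

3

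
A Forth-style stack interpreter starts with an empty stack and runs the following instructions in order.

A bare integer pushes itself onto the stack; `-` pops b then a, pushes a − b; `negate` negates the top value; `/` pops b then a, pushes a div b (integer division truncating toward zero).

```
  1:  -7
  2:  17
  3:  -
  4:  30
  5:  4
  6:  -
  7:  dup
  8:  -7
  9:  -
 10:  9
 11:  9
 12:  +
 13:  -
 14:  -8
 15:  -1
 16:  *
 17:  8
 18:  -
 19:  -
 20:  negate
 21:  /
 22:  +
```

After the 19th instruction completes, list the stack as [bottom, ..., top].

[-24, 26, 15]

-7  : -7
17  : -7 17
-   : -24
30  : -24 30
4   : -24 30 4
-   : -24 26
dup : -24 26 26
-7  : -24 26 26 -7
-   : -24 26 33
9   : -24 26 33 9
9   : -24 26 33 9 9
+   : -24 26 33 18
-   : -24 26 15
-8  : -24 26 15 -8
-1  : -24 26 15 -8 -1
*   : -24 26 15 8
8   : -24 26 15 8 8
-   : -24 26 15 0
-   : -24 26 15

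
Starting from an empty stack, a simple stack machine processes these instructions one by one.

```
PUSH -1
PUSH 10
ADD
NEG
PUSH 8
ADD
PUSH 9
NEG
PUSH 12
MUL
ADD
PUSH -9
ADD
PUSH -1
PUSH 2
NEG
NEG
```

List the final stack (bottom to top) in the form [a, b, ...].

[-118, -1, 2]

PUSH -1  [-1]
PUSH 10  [-1, 10]
ADD      [9]
NEG      [-9]
PUSH 8   [-9, 8]
ADD      [-1]
PUSH 9   [-1, 9]
NEG      [-1, -9]
PUSH 12  [-1, -9, 12]
MUL      [-1, -108]
ADD      [-109]
PUSH -9  [-109, -9]
ADD      [-118]
PUSH -1  [-118, -1]
PUSH 2   [-118, -1, 2]
NEG      [-118, -1, -2]
NEG      [-118, -1, 2]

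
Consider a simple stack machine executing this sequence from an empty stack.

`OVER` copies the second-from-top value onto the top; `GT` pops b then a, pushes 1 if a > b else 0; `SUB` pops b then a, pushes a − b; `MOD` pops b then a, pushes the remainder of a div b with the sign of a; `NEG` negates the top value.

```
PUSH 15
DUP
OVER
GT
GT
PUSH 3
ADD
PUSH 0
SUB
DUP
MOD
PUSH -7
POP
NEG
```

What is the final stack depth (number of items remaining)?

1

PUSH 15 → 15
DUP     → 15 15
OVER    → 15 15 15
GT      → 15 0
GT      → 1
PUSH 3  → 1 3
ADD     → 4
PUSH 0  → 4 0
SUB     → 4
DUP     → 4 4
MOD     → 0
PUSH -7 → 0 -7
POP     → 0
NEG     → 0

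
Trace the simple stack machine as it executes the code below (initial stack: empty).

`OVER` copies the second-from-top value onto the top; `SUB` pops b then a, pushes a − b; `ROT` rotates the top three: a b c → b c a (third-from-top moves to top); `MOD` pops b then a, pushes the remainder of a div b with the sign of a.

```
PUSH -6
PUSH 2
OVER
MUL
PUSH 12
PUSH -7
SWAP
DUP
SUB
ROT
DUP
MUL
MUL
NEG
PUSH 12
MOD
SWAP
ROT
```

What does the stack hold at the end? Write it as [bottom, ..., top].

PUSH -6 : -6
PUSH 2  : -6 2
OVER    : -6 2 -6
MUL     : -6 -12
PUSH 12 : -6 -12 12
PUSH -7 : -6 -12 12 -7
SWAP    : -6 -12 -7 12
DUP     : -6 -12 -7 12 12
SUB     : -6 -12 -7 0
ROT     : -6 -7 0 -12
DUP     : -6 -7 0 -12 -12
MUL     : -6 -7 0 144
MUL     : -6 -7 0
NEG     : -6 -7 0
PUSH 12 : -6 -7 0 12
MOD     : -6 -7 0
SWAP    : -6 0 -7
ROT     : 0 -7 -6

[0, -7, -6]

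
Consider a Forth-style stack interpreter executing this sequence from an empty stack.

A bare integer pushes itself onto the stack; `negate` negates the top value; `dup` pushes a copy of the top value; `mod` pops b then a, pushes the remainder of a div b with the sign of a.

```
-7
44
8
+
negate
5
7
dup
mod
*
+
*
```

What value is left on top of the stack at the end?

-7     : -7
44     : -7 44
8      : -7 44 8
+      : -7 52
negate : -7 -52
5      : -7 -52 5
7      : -7 -52 5 7
dup    : -7 -52 5 7 7
mod    : -7 -52 5 0
*      : -7 -52 0
+      : -7 -52
*      : 364

364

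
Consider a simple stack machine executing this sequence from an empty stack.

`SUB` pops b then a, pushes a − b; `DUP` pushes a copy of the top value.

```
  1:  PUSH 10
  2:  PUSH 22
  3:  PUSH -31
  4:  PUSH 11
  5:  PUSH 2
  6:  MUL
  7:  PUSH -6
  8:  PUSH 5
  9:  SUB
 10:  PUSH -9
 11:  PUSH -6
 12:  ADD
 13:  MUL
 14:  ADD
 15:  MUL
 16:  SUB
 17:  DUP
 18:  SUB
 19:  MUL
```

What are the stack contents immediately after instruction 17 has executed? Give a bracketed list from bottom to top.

[10, 5819, 5819]

PUSH 10  -> [10]
PUSH 22  -> [10, 22]
PUSH -31 -> [10, 22, -31]
PUSH 11  -> [10, 22, -31, 11]
PUSH 2   -> [10, 22, -31, 11, 2]
MUL      -> [10, 22, -31, 22]
PUSH -6  -> [10, 22, -31, 22, -6]
PUSH 5   -> [10, 22, -31, 22, -6, 5]
SUB      -> [10, 22, -31, 22, -11]
PUSH -9  -> [10, 22, -31, 22, -11, -9]
PUSH -6  -> [10, 22, -31, 22, -11, -9, -6]
ADD      -> [10, 22, -31, 22, -11, -15]
MUL      -> [10, 22, -31, 22, 165]
ADD      -> [10, 22, -31, 187]
MUL      -> [10, 22, -5797]
SUB      -> [10, 5819]
DUP      -> [10, 5819, 5819]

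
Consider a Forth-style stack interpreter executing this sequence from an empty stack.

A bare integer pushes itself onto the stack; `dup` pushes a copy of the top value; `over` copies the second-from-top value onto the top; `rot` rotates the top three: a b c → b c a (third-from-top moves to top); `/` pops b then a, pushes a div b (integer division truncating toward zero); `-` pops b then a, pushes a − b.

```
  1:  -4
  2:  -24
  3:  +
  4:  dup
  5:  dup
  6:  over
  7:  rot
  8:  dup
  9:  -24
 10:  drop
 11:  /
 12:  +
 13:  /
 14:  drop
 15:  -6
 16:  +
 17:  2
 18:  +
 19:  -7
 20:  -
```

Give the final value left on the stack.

-25

-4   -> -4
-24  -> -4 -24
+    -> -28
dup  -> -28 -28
dup  -> -28 -28 -28
over -> -28 -28 -28 -28
rot  -> -28 -28 -28 -28
dup  -> -28 -28 -28 -28 -28
-24  -> -28 -28 -28 -28 -28 -24
drop -> -28 -28 -28 -28 -28
/    -> -28 -28 -28 1
+    -> -28 -28 -27
/    -> -28 1
drop -> -28
-6   -> -28 -6
+    -> -34
2    -> -34 2
+    -> -32
-7   -> -32 -7
-    -> -25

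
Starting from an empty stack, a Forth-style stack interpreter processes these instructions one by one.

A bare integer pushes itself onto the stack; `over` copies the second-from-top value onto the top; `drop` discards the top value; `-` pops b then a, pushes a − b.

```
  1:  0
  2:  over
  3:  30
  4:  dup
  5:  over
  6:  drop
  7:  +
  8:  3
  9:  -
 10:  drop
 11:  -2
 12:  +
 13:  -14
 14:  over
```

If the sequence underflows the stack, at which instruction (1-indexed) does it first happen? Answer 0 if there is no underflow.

0 : 0
over  — needs 2 operands, stack has 1 → underflow

2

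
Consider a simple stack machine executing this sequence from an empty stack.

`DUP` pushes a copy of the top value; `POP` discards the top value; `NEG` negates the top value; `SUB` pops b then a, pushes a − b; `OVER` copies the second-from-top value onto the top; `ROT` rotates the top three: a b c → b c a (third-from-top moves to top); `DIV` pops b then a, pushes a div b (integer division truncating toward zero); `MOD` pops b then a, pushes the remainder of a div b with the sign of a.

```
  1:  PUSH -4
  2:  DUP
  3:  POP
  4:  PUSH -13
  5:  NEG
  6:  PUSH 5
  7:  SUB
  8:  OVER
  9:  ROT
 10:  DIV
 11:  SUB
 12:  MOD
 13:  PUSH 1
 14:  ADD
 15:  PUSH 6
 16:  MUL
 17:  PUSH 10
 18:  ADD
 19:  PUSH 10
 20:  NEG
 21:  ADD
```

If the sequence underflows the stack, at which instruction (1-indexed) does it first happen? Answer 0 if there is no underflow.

12

PUSH -4  → -4
DUP      → -4 -4
POP      → -4
PUSH -13 → -4 -13
NEG      → -4 13
PUSH 5   → -4 13 5
SUB      → -4 8
OVER     → -4 8 -4
ROT      → 8 -4 -4
DIV      → 8 1
SUB      → 7
MOD  — needs 2 operands, stack has 1 → underflow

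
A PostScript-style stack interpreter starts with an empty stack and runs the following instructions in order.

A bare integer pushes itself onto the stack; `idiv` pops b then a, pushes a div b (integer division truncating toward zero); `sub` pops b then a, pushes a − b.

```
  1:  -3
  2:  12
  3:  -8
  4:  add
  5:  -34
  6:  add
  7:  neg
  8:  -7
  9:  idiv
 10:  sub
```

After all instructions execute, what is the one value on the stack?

-3   : [-3]
12   : [-3, 12]
-8   : [-3, 12, -8]
add  : [-3, 4]
-34  : [-3, 4, -34]
add  : [-3, -30]
neg  : [-3, 30]
-7   : [-3, 30, -7]
idiv : [-3, -4]
sub  : [1]

1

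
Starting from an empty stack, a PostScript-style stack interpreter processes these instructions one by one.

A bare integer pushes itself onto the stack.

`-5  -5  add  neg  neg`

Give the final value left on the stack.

-10

-5  -> -5
-5  -> -5 -5
add -> -10
neg -> 10
neg -> -10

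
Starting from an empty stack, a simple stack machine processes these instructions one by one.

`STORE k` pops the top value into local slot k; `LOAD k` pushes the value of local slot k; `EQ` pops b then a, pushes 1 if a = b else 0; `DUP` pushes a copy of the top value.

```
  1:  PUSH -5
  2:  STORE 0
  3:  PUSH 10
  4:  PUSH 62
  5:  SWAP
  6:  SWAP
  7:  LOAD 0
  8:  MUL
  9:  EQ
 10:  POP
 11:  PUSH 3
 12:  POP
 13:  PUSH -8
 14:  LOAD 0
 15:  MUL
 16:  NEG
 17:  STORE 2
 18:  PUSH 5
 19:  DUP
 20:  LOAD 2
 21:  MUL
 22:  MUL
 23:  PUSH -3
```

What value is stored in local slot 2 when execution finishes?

-40

PUSH -5 -> [-5]
STORE 0 -> []
PUSH 10 -> [10]
PUSH 62 -> [10, 62]
SWAP    -> [62, 10]
SWAP    -> [10, 62]
LOAD 0  -> [10, 62, -5]
MUL     -> [10, -310]
EQ      -> [0]
POP     -> []
PUSH 3  -> [3]
POP     -> []
PUSH -8 -> [-8]
LOAD 0  -> [-8, -5]
MUL     -> [40]
NEG     -> [-40]
STORE 2 -> []
PUSH 5  -> [5]
DUP     -> [5, 5]
LOAD 2  -> [5, 5, -40]
MUL     -> [5, -200]
MUL     -> [-1000]
PUSH -3 -> [-1000, -3]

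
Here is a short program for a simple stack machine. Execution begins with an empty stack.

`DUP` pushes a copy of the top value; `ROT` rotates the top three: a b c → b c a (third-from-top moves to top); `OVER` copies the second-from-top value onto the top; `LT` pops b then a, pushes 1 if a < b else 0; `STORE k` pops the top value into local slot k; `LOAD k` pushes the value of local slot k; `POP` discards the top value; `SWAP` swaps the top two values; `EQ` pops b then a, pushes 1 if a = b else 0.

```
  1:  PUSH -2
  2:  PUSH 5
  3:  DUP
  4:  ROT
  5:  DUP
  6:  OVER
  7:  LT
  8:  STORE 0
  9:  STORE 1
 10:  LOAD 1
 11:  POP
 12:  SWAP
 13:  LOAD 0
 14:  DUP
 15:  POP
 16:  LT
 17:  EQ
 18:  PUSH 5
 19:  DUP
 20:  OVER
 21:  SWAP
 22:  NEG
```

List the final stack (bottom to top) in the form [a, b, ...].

[0, 5, 5, -5]

PUSH -2 : [-2]
PUSH 5  : [-2, 5]
DUP     : [-2, 5, 5]
ROT     : [5, 5, -2]
DUP     : [5, 5, -2, -2]
OVER    : [5, 5, -2, -2, -2]
LT      : [5, 5, -2, 0]
STORE 0 : [5, 5, -2]
STORE 1 : [5, 5]
LOAD 1  : [5, 5, -2]
POP     : [5, 5]
SWAP    : [5, 5]
LOAD 0  : [5, 5, 0]
DUP     : [5, 5, 0, 0]
POP     : [5, 5, 0]
LT      : [5, 0]
EQ      : [0]
PUSH 5  : [0, 5]
DUP     : [0, 5, 5]
OVER    : [0, 5, 5, 5]
SWAP    : [0, 5, 5, 5]
NEG     : [0, 5, 5, -5]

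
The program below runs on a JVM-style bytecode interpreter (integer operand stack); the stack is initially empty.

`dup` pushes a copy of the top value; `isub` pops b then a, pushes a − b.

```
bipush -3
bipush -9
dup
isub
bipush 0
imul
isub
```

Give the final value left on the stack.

-3

bipush -3 : [-3]
bipush -9 : [-3, -9]
dup       : [-3, -9, -9]
isub      : [-3, 0]
bipush 0  : [-3, 0, 0]
imul      : [-3, 0]
isub      : [-3]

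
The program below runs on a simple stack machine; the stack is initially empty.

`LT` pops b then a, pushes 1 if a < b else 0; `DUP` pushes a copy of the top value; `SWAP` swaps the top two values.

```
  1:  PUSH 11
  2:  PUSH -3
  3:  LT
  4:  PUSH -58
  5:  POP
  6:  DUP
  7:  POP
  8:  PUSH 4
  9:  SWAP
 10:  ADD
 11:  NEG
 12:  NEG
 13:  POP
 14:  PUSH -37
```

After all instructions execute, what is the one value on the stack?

-37

PUSH 11  -> [11]
PUSH -3  -> [11, -3]
LT       -> [0]
PUSH -58 -> [0, -58]
POP      -> [0]
DUP      -> [0, 0]
POP      -> [0]
PUSH 4   -> [0, 4]
SWAP     -> [4, 0]
ADD      -> [4]
NEG      -> [-4]
NEG      -> [4]
POP      -> []
PUSH -37 -> [-37]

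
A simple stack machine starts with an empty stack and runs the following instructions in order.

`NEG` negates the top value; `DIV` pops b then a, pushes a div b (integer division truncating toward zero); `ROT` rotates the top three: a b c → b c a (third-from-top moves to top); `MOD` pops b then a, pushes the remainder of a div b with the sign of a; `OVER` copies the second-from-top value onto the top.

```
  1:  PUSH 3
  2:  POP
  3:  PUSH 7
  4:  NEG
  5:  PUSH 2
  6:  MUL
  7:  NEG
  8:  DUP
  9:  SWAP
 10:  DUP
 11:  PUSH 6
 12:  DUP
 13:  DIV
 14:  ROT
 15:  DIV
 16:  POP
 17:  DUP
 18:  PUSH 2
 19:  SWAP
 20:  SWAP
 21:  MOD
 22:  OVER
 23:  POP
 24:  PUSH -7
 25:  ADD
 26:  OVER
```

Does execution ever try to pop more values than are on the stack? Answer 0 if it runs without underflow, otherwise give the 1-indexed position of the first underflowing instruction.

PUSH 3  : [3]
POP     : []
PUSH 7  : [7]
NEG     : [-7]
PUSH 2  : [-7, 2]
MUL     : [-14]
NEG     : [14]
DUP     : [14, 14]
SWAP    : [14, 14]
DUP     : [14, 14, 14]
PUSH 6  : [14, 14, 14, 6]
DUP     : [14, 14, 14, 6, 6]
DIV     : [14, 14, 14, 1]
ROT     : [14, 14, 1, 14]
DIV     : [14, 14, 0]
POP     : [14, 14]
DUP     : [14, 14, 14]
PUSH 2  : [14, 14, 14, 2]
SWAP    : [14, 14, 2, 14]
SWAP    : [14, 14, 14, 2]
MOD     : [14, 14, 0]
OVER    : [14, 14, 0, 14]
POP     : [14, 14, 0]
PUSH -7 : [14, 14, 0, -7]
ADD     : [14, 14, -7]
OVER    : [14, 14, -7, 14]

0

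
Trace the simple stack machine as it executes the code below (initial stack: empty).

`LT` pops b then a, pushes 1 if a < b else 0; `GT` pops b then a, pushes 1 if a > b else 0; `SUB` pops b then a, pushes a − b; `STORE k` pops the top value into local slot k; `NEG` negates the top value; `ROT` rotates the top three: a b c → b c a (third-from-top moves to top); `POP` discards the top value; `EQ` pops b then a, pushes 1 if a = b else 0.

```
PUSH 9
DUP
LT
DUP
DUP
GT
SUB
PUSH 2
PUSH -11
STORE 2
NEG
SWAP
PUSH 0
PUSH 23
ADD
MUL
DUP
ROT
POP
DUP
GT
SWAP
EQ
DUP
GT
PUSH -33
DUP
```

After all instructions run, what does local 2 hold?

PUSH 9   -> [9]
DUP      -> [9, 9]
LT       -> [0]
DUP      -> [0, 0]
DUP      -> [0, 0, 0]
GT       -> [0, 0]
SUB      -> [0]
PUSH 2   -> [0, 2]
PUSH -11 -> [0, 2, -11]
STORE 2  -> [0, 2]
NEG      -> [0, -2]
SWAP     -> [-2, 0]
PUSH 0   -> [-2, 0, 0]
PUSH 23  -> [-2, 0, 0, 23]
ADD      -> [-2, 0, 23]
MUL      -> [-2, 0]
DUP      -> [-2, 0, 0]
ROT      -> [0, 0, -2]
POP      -> [0, 0]
DUP      -> [0, 0, 0]
GT       -> [0, 0]
SWAP     -> [0, 0]
EQ       -> [1]
DUP      -> [1, 1]
GT       -> [0]
PUSH -33 -> [0, -33]
DUP      -> [0, -33, -33]

-11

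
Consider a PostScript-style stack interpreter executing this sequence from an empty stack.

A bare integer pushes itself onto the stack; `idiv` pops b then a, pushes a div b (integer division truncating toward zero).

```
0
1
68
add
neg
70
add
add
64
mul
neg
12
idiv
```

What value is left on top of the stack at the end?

-5

0    -> [0]
1    -> [0, 1]
68   -> [0, 1, 68]
add  -> [0, 69]
neg  -> [0, -69]
70   -> [0, -69, 70]
add  -> [0, 1]
add  -> [1]
64   -> [1, 64]
mul  -> [64]
neg  -> [-64]
12   -> [-64, 12]
idiv -> [-5]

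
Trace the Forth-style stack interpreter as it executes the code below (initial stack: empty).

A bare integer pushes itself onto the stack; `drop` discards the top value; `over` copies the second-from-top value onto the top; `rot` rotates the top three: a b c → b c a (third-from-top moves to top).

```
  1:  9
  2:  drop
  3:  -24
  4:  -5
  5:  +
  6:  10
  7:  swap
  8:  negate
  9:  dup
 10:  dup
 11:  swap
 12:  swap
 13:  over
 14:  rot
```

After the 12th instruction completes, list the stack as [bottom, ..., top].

[10, 29, 29, 29]

9      : 9
drop   : (empty)
-24    : -24
-5     : -24 -5
+      : -29
10     : -29 10
swap   : 10 -29
negate : 10 29
dup    : 10 29 29
dup    : 10 29 29 29
swap   : 10 29 29 29
swap   : 10 29 29 29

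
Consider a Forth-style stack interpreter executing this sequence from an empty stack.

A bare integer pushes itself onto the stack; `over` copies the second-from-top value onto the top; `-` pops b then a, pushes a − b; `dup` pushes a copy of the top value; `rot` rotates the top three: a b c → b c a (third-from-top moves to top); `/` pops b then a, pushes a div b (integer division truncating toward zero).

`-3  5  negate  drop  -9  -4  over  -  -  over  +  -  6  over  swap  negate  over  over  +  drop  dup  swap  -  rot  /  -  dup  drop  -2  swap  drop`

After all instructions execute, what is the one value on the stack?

-2

-3     → -3
5      → -3 5
negate → -3 -5
drop   → -3
-9     → -3 -9
-4     → -3 -9 -4
over   → -3 -9 -4 -9
-      → -3 -9 5
-      → -3 -14
over   → -3 -14 -3
+      → -3 -17
-      → 14
6      → 14 6
over   → 14 6 14
swap   → 14 14 6
negate → 14 14 -6
over   → 14 14 -6 14
over   → 14 14 -6 14 -6
+      → 14 14 -6 8
drop   → 14 14 -6
dup    → 14 14 -6 -6
swap   → 14 14 -6 -6
-      → 14 14 0
rot    → 14 0 14
/      → 14 0
-      → 14
dup    → 14 14
drop   → 14
-2     → 14 -2
swap   → -2 14
drop   → -2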